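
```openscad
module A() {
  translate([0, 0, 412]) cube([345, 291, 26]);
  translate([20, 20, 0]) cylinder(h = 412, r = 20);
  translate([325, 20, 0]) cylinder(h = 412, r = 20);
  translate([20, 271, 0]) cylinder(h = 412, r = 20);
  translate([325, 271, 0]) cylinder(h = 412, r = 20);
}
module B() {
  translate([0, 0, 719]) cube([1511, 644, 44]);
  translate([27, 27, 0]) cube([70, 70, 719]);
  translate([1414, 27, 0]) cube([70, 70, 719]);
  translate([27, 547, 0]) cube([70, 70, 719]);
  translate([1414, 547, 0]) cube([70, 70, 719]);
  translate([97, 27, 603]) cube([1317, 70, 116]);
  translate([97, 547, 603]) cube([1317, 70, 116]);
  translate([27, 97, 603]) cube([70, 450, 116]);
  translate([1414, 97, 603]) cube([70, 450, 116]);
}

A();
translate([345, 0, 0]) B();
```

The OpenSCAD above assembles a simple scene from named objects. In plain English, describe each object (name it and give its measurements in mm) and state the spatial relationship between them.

A is a four-legged stool. The seat is 345×291 mm, 26 mm thick, top at z = 438 mm. It stands on four round legs, each 40 mm in diameter, from z = 0 to the seat underside, each leg's axis is inset half a diameter from the nearest pair of seat edges (so the leg's bounding box is flush with the corner).

B is a table with a 1511×644 mm rectangular top, 44 mm thick, top surface at z = 763 mm, supported by four 70×70 mm square legs, each inset 27 mm from the nearest pair of top edges, running from the floor. Four apron rails, 70 mm thick and 116 mm tall, run between adjacent legs with their top edges flush with the underside of the top and their outer faces flush with the legs' outer faces.

The table is against the stool's +x side, with their −y faces flush.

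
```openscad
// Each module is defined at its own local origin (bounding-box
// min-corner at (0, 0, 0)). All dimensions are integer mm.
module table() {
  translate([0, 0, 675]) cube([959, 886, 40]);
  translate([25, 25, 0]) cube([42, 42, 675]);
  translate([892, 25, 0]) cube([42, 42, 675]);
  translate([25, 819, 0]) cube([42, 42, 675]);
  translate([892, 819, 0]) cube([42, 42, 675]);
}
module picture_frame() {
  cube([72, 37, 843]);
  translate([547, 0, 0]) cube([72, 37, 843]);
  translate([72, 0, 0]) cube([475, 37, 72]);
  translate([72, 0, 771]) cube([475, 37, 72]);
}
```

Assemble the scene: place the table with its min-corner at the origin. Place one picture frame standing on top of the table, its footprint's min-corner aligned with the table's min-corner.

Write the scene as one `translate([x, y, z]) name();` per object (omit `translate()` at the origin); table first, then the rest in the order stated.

table();
translate([0, 0, 715]) picture_frame();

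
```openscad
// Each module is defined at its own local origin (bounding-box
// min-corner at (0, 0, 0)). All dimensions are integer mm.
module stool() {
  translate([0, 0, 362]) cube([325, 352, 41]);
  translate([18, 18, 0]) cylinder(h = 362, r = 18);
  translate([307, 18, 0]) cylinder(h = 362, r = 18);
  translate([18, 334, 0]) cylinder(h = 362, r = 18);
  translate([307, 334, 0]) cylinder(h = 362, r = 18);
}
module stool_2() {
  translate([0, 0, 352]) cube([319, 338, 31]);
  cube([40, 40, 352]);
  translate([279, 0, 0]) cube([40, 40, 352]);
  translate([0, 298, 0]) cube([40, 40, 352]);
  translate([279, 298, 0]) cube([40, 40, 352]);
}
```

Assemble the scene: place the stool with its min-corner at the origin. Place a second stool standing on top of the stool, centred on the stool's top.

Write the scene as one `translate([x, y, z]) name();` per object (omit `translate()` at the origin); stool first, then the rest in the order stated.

stool();
translate([3, 7, 403]) stool_2();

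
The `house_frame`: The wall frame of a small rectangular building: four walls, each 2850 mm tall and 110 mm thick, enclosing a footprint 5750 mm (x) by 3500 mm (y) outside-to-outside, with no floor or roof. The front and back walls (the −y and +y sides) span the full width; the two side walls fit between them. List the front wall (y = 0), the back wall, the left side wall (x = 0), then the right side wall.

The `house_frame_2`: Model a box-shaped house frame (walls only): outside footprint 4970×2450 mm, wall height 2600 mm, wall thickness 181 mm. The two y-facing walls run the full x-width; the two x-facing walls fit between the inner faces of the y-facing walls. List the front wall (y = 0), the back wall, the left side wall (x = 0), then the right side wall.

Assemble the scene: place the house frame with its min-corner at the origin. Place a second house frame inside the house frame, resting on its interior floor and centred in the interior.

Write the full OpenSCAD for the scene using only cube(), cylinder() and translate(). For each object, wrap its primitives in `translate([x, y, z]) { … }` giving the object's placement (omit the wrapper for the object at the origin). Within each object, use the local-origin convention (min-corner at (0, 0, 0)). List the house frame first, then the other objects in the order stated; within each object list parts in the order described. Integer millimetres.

cube([5750, 110, 2850]);
translate([0, 3390, 0]) cube([5750, 110, 2850]);
translate([0, 110, 0]) cube([110, 3280, 2850]);
translate([5640, 110, 0]) cube([110, 3280, 2850]);
translate([390, 525, 0]) {
  cube([4970, 181, 2600]);
  translate([0, 2269, 0]) cube([4970, 181, 2600]);
  translate([0, 181, 0]) cube([181, 2088, 2600]);
  translate([4789, 181, 0]) cube([181, 2088, 2600]);
}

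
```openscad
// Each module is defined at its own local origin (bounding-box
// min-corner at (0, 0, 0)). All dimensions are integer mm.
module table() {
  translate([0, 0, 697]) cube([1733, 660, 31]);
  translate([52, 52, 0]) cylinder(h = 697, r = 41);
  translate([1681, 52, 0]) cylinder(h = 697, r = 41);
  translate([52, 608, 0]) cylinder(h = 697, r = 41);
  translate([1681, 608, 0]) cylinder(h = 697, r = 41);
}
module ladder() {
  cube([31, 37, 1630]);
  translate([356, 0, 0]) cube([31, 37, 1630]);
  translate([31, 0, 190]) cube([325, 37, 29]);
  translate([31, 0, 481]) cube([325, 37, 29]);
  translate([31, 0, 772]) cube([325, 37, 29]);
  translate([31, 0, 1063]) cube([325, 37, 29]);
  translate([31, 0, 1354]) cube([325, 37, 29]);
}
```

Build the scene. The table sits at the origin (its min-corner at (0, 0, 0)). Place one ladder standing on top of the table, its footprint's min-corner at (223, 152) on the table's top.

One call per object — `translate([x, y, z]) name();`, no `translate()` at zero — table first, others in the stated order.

table();
translate([223, 152, 728]) ladder();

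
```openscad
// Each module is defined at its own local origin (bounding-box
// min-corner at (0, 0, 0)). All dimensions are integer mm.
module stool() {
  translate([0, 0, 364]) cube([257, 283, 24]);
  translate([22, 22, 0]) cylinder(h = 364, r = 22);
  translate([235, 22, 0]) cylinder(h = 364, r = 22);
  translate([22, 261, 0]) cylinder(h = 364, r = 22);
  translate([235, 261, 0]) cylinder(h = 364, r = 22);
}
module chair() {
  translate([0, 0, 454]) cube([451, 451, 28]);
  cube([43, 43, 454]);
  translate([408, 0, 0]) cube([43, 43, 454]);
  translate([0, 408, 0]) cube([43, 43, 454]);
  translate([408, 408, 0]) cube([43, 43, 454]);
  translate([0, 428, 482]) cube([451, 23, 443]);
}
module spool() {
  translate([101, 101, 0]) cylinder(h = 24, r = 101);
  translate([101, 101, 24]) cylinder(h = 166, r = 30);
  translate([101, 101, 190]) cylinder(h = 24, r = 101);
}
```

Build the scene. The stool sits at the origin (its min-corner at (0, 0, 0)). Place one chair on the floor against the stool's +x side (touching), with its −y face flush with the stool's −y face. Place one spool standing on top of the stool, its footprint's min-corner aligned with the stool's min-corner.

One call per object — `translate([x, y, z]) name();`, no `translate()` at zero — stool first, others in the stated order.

stool();
translate([257, 0, 0]) chair();
translate([0, 0, 388]) spool();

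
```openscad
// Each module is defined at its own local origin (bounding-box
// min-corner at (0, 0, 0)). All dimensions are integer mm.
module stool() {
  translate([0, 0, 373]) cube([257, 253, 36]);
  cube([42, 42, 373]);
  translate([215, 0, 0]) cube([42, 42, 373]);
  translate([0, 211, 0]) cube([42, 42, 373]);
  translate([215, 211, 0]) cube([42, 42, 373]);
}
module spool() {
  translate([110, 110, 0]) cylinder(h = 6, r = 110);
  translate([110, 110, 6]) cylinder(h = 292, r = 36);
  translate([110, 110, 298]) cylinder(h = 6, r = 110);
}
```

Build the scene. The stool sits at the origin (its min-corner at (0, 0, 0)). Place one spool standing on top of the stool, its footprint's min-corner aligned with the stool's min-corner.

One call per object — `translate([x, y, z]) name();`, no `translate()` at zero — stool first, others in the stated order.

stool();
translate([0, 0, 409]) spool();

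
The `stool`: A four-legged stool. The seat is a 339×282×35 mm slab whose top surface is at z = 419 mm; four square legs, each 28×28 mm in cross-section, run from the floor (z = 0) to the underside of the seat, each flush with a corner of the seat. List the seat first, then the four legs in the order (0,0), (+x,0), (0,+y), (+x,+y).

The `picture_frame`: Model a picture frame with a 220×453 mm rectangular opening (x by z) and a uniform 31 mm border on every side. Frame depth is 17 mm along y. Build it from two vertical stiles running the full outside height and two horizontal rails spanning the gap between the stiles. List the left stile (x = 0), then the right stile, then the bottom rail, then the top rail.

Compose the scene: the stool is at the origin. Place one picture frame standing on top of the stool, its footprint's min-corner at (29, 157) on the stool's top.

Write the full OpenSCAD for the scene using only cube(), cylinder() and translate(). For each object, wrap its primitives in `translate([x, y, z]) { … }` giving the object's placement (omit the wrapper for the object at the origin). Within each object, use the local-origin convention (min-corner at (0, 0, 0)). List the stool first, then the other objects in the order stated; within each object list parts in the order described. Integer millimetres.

translate([0, 0, 384]) cube([339, 282, 35]);
cube([28, 28, 384]);
translate([311, 0, 0]) cube([28, 28, 384]);
translate([0, 254, 0]) cube([28, 28, 384]);
translate([311, 254, 0]) cube([28, 28, 384]);
translate([29, 157, 419]) {
  cube([31, 17, 515]);
  translate([251, 0, 0]) cube([31, 17, 515]);
  translate([31, 0, 0]) cube([220, 17, 31]);
  translate([31, 0, 484]) cube([220, 17, 31]);
}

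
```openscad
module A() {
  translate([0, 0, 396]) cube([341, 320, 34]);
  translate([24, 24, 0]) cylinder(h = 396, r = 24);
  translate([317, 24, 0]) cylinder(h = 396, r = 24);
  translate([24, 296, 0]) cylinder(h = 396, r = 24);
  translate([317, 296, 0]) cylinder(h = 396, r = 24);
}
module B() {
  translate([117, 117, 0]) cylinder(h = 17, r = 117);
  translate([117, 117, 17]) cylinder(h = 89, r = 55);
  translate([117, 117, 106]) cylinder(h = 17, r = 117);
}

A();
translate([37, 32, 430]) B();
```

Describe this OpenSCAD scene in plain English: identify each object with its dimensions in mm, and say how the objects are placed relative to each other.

A is a simple wooden stool: a rectangular seat 341 mm (x) by 320 mm (y), 34 mm thick, top face at z = 430 mm, on four round legs, each 48 mm in diameter. The legs rest on z = 0, each leg's axis is inset half a diameter from the nearest pair of seat edges (so the leg's bounding box is flush with the corner).

B is a spool: two coaxial disc flanges of radius 117 mm and thickness 17 mm, joined by a core cylinder of radius 55 mm and height 89 mm. The lower flange rests on z = 0 and the three cylinders share a vertical axis.

The spool is on top of the stool.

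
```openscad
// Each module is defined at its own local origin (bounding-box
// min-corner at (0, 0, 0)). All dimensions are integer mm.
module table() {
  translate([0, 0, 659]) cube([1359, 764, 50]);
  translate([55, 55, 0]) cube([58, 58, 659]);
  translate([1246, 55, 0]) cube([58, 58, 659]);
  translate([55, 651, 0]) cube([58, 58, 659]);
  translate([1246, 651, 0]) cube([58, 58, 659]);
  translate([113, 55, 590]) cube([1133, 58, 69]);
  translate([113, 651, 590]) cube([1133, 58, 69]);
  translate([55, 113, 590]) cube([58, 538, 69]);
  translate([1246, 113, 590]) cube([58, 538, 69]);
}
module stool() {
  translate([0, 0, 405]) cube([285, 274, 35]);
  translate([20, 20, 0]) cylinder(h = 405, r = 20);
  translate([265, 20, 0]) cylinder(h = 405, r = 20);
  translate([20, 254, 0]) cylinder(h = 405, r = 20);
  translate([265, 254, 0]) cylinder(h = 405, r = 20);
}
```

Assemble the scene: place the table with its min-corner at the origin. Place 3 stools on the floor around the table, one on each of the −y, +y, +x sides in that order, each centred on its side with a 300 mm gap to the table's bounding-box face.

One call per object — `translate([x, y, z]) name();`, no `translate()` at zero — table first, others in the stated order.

table();
translate([537, -574, 0]) stool();
translate([537, 1064, 0]) stool();
translate([1659, 245, 0]) stool();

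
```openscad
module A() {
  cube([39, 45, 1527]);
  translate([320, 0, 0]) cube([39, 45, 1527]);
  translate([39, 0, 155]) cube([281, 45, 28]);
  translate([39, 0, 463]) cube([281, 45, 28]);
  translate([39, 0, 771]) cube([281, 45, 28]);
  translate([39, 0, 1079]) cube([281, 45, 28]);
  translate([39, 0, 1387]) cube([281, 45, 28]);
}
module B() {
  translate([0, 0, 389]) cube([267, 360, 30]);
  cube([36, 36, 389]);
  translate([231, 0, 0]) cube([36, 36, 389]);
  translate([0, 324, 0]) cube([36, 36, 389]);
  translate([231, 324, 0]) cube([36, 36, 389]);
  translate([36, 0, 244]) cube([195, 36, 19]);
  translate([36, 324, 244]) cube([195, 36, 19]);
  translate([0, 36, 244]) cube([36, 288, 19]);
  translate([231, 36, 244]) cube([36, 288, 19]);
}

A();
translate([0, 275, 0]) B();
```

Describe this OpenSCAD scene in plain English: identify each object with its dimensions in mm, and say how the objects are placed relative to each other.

A is a wooden ladder with two side rails of 39×45 mm section and 1527 mm height, set 359 mm apart overall. Between them run 5 rectangular rungs (45 mm deep, 28 mm thick), front faces flush with the rails' −y face. The bottom of the first rung is 155 mm above the floor and each subsequent rung is 308 mm higher than the one below.

B is a simple wooden stool: a rectangular seat 267 mm (x) by 360 mm (y), 30 mm thick, top face at z = 419 mm, on four square legs, each 36×36 mm in cross-section. The legs rest on z = 0, each flush with a corner of the seat. Four stretchers, 36 mm wide and 19 mm tall, connect adjacent legs with their undersides at z = 244 mm, each running between the inner faces of the legs it joins and aligned with the legs' outer faces on the other axis.

The stool is on the floor beside the ladder on its +y side.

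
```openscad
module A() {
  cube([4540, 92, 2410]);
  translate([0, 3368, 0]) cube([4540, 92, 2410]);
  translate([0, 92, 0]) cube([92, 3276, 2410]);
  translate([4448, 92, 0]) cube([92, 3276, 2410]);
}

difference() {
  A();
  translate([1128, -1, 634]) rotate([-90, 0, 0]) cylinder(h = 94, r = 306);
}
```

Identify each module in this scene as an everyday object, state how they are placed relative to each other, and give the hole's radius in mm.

The subtracted cylinder has r = 306 mm.

A is a house frame. The house frame has a circular hole through its front wall. The hole's radius is 306 mm.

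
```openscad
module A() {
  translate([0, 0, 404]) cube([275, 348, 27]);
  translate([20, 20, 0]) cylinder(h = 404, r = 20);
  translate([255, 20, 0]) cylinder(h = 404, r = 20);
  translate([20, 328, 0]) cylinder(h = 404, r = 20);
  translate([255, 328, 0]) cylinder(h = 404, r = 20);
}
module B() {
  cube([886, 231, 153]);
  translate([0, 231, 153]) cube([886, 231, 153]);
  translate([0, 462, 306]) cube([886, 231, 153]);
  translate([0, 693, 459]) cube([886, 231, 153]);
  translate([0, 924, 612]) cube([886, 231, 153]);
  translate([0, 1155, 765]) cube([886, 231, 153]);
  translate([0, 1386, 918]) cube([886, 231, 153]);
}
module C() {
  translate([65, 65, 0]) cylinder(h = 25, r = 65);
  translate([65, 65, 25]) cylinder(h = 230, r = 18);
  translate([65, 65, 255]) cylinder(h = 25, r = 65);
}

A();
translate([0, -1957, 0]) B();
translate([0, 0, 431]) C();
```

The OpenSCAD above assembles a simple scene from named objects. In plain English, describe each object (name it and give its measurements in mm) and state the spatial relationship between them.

A is a four-legged stool. The seat is a 275×348×27 mm slab whose top surface is at z = 431 mm; four round legs, each 40 mm in diameter, run from the floor (z = 0) to the underside of the seat, each leg's axis is inset half a diameter from the nearest pair of seat edges (so the leg's bounding box is flush with the corner).

B is a run of 7 identical solid stair steps. Each tread is 886×231 mm and each step block is 153 mm high. Step 1 rests on the floor; step k is offset from step 1 by (k−1)×231 mm in y and (k−1)×153 mm in z.

C is a spool: two coaxial disc flanges of radius 65 mm and thickness 25 mm, joined by a core cylinder of radius 18 mm and height 230 mm. The lower flange rests on z = 0 and the three cylinders share a vertical axis.

The staircase is on the floor beside the stool on its −y side. The spool is on top of the stool.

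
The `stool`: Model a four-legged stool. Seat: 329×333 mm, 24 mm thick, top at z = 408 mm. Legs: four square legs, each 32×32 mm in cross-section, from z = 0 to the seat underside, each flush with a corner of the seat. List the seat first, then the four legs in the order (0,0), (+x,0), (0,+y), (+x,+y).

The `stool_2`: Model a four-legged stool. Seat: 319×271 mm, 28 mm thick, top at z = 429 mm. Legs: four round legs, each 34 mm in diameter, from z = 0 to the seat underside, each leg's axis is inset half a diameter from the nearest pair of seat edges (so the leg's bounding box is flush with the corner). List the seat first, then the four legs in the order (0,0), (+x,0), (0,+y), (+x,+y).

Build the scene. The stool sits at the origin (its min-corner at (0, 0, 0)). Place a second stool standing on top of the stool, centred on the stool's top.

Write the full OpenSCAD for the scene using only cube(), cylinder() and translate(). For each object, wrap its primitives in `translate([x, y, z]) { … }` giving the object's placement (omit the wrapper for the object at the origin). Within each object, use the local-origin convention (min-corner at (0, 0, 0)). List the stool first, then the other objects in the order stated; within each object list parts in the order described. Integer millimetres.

translate([0, 0, 384]) cube([329, 333, 24]);
cube([32, 32, 384]);
translate([297, 0, 0]) cube([32, 32, 384]);
translate([0, 301, 0]) cube([32, 32, 384]);
translate([297, 301, 0]) cube([32, 32, 384]);
translate([5, 31, 408]) {
  translate([0, 0, 401]) cube([319, 271, 28]);
  translate([17, 17, 0]) cylinder(h = 401, r = 17);
  translate([302, 17, 0]) cylinder(h = 401, r = 17);
  translate([17, 254, 0]) cylinder(h = 401, r = 17);
  translate([302, 254, 0]) cylinder(h = 401, r = 17);
}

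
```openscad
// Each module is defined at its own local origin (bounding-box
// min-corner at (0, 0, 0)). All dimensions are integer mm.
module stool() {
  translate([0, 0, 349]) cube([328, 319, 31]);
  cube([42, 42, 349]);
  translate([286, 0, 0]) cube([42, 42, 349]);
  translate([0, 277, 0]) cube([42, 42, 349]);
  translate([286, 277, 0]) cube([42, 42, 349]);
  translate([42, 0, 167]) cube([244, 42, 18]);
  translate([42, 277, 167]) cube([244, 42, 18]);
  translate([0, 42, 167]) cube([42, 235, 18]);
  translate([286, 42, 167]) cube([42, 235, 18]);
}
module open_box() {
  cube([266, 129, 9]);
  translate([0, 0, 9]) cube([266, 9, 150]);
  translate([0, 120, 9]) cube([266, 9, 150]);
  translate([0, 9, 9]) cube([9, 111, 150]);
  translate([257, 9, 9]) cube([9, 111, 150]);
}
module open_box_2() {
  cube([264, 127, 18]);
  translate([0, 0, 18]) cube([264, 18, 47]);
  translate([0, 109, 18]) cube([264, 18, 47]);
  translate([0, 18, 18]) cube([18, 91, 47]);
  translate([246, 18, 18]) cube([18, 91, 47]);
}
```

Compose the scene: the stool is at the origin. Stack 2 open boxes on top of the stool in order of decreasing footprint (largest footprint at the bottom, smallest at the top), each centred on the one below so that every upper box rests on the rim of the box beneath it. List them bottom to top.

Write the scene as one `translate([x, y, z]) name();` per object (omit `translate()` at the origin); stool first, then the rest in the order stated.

stool();
translate([31, 95, 380]) open_box();
translate([32, 96, 539]) open_box_2();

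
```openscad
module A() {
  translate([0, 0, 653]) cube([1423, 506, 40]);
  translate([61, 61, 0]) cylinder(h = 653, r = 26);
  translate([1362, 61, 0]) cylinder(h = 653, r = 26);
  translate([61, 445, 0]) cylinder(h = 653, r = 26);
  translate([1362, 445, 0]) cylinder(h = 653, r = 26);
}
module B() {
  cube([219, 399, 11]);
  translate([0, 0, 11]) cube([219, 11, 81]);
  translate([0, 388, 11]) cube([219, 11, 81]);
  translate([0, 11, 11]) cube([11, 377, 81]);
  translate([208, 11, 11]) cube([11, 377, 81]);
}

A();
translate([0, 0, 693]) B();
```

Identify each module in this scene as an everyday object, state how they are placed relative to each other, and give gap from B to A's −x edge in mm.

The open box's min-x is at 0; the table's min-x is 0; gap = 0 mm.

A is a table. B is an open box. The open box is on top of the table. The gap from the open box to the table's −x edge is 0 mm.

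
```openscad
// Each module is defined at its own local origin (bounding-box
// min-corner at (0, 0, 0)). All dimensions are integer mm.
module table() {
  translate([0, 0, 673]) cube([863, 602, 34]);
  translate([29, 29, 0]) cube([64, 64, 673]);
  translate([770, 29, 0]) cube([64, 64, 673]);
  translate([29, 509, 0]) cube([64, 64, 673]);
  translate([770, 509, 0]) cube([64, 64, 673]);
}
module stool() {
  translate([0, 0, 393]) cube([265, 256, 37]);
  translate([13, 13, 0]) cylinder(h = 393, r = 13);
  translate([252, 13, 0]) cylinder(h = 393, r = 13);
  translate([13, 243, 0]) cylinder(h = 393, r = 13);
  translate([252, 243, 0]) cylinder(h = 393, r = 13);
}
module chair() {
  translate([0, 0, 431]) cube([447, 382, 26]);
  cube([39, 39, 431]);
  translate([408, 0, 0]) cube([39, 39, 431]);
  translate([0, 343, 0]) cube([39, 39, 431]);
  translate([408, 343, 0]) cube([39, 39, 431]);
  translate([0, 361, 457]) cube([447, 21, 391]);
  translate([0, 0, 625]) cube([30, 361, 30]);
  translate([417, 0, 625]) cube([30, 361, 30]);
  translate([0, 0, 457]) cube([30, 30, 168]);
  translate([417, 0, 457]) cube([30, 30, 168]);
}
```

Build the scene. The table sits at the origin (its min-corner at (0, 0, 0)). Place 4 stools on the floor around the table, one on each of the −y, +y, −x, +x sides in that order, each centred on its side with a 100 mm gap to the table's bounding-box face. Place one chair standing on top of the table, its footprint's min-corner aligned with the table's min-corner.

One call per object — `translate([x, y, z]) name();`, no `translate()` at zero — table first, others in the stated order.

table();
translate([299, -356, 0]) stool();
translate([299, 702, 0]) stool();
translate([-365, 173, 0]) stool();
translate([963, 173, 0]) stool();
translate([0, 0, 707]) chair();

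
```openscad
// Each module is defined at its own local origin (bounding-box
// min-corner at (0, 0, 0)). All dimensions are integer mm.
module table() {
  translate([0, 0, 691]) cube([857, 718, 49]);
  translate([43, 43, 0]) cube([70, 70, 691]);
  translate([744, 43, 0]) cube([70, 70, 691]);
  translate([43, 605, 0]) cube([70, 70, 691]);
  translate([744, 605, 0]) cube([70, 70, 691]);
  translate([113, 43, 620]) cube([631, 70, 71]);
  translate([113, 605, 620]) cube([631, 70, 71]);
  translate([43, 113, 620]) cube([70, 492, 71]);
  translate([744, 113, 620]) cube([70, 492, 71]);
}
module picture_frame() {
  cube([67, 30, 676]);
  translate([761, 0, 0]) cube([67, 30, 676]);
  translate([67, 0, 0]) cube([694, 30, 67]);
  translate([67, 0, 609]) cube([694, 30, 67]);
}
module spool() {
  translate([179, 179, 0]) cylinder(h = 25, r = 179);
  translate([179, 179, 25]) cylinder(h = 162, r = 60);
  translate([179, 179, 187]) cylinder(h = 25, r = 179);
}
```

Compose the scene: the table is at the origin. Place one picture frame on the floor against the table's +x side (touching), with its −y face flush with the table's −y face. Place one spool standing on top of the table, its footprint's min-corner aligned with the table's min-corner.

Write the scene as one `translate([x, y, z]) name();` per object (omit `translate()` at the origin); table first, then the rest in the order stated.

table();
translate([857, 0, 0]) picture_frame();
translate([0, 0, 740]) spool();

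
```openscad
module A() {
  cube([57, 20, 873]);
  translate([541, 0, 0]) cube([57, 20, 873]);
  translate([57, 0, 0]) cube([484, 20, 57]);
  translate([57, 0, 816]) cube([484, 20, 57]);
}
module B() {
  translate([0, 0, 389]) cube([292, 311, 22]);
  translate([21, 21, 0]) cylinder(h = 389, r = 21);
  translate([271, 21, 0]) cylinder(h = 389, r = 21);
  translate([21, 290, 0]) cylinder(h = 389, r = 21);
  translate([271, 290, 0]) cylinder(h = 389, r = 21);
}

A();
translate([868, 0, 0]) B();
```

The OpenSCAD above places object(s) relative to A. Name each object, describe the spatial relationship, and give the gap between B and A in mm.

The stool's nearest face is 270 mm from the picture frame's +x face.

A is a picture frame. B is a stool. The stool is on the floor beside the picture frame on its +x side. The gap between the stool and the picture frame is 270 mm.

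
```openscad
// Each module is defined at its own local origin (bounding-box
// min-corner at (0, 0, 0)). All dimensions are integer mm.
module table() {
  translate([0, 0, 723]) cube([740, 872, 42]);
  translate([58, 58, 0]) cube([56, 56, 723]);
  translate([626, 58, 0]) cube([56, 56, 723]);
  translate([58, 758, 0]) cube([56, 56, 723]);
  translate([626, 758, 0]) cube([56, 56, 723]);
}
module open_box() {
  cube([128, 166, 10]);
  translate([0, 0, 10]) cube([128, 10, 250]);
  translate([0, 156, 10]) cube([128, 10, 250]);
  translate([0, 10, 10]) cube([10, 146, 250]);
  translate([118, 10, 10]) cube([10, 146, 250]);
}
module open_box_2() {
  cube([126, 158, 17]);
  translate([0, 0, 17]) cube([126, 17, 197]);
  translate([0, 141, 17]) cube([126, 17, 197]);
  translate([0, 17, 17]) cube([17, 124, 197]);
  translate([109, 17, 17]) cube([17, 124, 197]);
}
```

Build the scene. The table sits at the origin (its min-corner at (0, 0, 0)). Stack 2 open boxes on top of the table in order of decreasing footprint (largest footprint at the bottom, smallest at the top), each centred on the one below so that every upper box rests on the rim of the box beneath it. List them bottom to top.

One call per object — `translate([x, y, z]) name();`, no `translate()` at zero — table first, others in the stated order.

table();
translate([306, 353, 765]) open_box();
translate([307, 357, 1025]) open_box_2();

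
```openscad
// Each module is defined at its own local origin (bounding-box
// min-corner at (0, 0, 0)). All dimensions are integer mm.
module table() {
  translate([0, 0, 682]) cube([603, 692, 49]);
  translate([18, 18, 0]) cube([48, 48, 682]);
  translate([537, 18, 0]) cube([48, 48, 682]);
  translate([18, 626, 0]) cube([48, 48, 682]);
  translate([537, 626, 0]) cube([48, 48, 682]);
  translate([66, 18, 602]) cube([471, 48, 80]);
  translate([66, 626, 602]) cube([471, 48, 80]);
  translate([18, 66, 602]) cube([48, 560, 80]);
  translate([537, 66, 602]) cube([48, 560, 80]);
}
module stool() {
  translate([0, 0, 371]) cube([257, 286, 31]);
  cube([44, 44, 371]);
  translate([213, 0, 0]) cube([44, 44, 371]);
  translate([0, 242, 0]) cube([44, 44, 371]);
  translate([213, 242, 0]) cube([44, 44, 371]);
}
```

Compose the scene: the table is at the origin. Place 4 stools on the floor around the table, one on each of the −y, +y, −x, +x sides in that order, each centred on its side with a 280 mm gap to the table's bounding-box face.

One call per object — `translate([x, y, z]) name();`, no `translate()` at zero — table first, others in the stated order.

table();
translate([173, -566, 0]) stool();
translate([173, 972, 0]) stool();
translate([-537, 203, 0]) stool();
translate([883, 203, 0]) stool();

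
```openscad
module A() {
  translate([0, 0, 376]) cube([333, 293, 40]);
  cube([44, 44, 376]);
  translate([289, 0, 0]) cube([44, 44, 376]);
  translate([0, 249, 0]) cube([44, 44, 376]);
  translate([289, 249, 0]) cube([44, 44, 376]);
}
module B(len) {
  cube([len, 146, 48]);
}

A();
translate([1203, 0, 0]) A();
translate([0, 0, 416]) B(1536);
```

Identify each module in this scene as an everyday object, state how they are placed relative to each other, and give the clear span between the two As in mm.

Second stool starts at x = 1203; first ends at x = 333; clear span = 1203 − 333 = 870 mm.

A is a stool. B is a beam. A beam spans the tops of two stools. The clear span between the two stools is 870 mm.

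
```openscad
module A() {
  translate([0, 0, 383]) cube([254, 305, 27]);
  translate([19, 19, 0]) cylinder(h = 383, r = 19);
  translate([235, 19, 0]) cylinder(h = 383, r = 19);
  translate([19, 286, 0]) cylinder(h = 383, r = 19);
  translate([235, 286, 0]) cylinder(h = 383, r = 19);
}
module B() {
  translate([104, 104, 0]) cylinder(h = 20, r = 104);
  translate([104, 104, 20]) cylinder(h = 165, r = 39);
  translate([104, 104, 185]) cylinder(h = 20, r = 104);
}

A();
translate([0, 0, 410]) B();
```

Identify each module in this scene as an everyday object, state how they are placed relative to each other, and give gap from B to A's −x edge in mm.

The spool's min-x is at 0; the stool's min-x is 0; gap = 0 mm.

A is a stool. B is a spool. The spool is on top of the stool. The gap from the spool to the stool's −x edge is 0 mm.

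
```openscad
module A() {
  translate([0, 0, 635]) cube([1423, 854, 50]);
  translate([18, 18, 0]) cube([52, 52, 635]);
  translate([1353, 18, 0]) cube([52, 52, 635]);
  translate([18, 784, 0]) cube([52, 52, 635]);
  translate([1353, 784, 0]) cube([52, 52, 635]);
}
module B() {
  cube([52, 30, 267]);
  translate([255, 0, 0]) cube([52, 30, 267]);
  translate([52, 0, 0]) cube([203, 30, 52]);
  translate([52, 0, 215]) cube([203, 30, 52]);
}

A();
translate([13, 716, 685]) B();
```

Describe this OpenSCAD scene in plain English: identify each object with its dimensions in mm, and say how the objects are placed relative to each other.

A is a table: top 1423 mm (x) × 854 mm (y), 50 mm thick, upper face at z = 685 mm, on four 52×52 mm square legs, each inset 18 mm from the nearest pair of top edges, running from z = 0 to the bottom of the top.

B is a rectangular picture frame lying in the x–z plane (depth along y). The opening is 203 mm wide (x) by 163 mm tall (z), surrounded by a border 52 mm wide on all four sides. The frame is 30 mm deep and is made of two full-height vertical stiles with two horizontal rails fitted between them.

The picture frame is on top of the table.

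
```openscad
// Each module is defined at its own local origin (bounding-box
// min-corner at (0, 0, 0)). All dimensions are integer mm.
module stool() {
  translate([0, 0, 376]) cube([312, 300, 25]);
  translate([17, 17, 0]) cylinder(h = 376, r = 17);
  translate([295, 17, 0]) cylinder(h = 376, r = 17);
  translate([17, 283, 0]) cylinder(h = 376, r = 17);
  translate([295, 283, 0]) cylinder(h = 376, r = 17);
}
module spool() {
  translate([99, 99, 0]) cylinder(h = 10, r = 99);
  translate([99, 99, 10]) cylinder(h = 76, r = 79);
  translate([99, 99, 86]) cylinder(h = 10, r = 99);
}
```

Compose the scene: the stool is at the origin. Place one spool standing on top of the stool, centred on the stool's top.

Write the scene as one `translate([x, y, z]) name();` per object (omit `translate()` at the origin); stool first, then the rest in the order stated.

stool();
translate([57, 51, 401]) spool();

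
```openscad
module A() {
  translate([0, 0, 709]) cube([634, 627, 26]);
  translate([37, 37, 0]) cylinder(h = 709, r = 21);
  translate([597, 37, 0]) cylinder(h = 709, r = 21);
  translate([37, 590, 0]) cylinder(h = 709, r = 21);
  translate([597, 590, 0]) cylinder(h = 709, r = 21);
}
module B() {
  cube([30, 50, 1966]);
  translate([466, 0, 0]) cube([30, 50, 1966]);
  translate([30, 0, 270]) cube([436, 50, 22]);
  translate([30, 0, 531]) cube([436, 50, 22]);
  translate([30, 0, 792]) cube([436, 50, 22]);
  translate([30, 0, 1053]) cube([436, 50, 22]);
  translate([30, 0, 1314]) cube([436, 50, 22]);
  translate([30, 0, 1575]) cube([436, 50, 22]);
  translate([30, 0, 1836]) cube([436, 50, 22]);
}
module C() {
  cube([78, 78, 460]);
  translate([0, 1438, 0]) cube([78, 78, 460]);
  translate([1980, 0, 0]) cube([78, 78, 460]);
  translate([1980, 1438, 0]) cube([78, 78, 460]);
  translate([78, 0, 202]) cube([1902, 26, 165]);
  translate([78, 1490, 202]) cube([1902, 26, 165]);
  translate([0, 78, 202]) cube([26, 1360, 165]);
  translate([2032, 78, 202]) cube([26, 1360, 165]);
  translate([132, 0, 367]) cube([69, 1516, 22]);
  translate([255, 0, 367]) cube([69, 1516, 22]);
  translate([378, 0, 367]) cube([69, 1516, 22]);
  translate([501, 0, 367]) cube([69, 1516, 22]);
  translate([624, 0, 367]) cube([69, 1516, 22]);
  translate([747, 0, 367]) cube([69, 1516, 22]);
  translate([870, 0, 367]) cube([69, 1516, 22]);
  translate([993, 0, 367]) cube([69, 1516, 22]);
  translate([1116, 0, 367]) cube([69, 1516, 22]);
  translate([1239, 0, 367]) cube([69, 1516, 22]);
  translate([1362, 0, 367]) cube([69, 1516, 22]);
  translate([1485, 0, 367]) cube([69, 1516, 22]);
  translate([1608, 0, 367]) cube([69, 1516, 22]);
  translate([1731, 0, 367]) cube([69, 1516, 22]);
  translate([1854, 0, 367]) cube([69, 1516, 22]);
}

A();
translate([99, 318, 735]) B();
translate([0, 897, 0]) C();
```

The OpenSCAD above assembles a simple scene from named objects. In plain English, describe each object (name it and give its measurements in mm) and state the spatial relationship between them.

A is a rectangular dining table. The top is 634×627×26 mm with its upper surface at z = 735 mm. It stands on four round legs of 42 mm diameter, each leg's bounding box inset 16 mm from the nearest pair of top edges, running from the floor to the underside of the top.

B is a wooden ladder with two side rails of 30×50 mm section and 1966 mm height, set 496 mm apart overall. Between them run 7 rectangular rungs (50 mm deep, 22 mm thick), front faces flush with the rails' −y face. The bottom of the first rung is 270 mm above the floor and each subsequent rung is 261 mm higher than the one below.

C is a bed frame 2058 mm long (x) by 1516 mm wide (y). Four 78×78 mm corner posts, 460 mm tall, at the corners of the footprint. Four rails of 26 mm thickness and 165 mm height run between adjacent posts with their undersides at z = 202 mm, their outer faces flush with the outside of the frame (the two x-running rails run between the posts' inner faces; the two y-running rails run between the posts' inner faces). 15 slats, each 69 mm wide (x) and 22 mm thick, lie across the top of the two x-running rails, running the full 1516 mm width of the frame in y; the slats are evenly spaced along x between the inner faces of the end posts with equal gaps (rounded down to the nearest mm) at the −x end and between each pair — any rounding remainder accumulates at the +x end.

The ladder is on top of the table. The bed frame is on the floor beside the table on its +y side.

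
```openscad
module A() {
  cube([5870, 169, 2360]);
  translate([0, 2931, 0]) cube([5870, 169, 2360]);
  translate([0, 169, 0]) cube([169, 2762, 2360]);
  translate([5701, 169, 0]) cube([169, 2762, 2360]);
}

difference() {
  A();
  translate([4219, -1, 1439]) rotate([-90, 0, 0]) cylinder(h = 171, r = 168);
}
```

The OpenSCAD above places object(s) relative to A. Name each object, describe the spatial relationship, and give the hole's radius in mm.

A is a house frame. The house frame has a circular hole through its front wall. The hole's radius is 168 mm.

The subtracted cylinder has r = 168 mm.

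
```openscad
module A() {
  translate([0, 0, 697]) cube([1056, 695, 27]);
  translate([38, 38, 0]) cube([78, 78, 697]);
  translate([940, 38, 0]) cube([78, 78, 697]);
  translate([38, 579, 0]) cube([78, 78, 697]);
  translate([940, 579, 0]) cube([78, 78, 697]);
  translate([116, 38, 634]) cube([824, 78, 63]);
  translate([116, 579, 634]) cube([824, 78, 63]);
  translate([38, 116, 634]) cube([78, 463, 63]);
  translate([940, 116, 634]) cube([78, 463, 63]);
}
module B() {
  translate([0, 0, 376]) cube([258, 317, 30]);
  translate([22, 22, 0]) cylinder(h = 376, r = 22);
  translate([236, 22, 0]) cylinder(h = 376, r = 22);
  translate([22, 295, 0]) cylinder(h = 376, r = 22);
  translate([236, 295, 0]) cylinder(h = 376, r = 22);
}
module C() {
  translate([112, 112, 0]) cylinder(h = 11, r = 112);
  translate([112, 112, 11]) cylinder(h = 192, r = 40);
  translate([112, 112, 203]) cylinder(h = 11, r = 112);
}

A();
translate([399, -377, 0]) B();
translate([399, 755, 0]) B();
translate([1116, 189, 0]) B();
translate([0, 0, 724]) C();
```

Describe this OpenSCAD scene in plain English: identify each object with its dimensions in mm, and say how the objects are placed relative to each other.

A is a table with a 1056×695 mm rectangular top, 27 mm thick, top surface at z = 724 mm, supported by four 78×78 mm square legs, each inset 38 mm from the nearest pair of top edges, running from the floor. Four apron rails, 78 mm thick and 63 mm tall, run between adjacent legs with their top edges flush with the underside of the top and their outer faces flush with the legs' outer faces.

B is a four-legged stool. The seat is a 258×317×30 mm slab whose top surface is at z = 406 mm; four round legs, each 44 mm in diameter, run from the floor (z = 0) to the underside of the seat, each leg's axis is inset half a diameter from the nearest pair of seat edges (so the leg's bounding box is flush with the corner).

C is a spool: two coaxial disc flanges of radius 112 mm and thickness 11 mm, joined by a core cylinder of radius 40 mm and height 192 mm. The lower flange rests on z = 0 and the three cylinders share a vertical axis.

Three stools sit around the table at the −y, +y, +x sides. The spool is on top of the table.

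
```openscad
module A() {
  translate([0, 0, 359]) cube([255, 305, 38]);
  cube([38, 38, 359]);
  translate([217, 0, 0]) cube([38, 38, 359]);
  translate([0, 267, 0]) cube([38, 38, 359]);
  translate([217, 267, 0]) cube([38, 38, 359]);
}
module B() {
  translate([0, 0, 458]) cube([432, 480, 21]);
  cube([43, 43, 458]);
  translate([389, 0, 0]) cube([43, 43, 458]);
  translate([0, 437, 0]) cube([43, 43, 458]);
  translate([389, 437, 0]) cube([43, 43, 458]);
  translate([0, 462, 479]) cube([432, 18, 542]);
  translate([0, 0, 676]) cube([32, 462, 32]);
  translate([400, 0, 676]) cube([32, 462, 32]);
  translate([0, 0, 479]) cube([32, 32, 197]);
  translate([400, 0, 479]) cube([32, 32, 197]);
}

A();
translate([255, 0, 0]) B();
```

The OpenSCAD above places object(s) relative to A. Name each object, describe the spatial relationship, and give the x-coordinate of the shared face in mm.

A is a stool. B is a chair. The chair is against the stool's +x side, with their −y faces flush. The x-coordinate of the shared face is 255 mm.

The stool's +x face and the chair's −x face are both at x = 255 mm.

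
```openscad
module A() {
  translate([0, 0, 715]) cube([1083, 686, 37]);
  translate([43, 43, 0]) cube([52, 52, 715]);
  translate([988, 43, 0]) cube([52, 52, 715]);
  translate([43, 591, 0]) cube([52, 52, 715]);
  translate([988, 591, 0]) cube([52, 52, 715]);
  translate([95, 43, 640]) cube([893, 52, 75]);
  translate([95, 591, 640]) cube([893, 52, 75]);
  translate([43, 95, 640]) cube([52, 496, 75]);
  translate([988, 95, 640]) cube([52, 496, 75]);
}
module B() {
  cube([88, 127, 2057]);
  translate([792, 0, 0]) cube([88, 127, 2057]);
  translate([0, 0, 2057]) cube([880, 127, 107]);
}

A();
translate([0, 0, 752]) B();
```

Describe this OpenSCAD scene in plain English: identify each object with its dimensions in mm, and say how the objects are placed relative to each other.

A is a table: top 1083 mm (x) × 686 mm (y), 37 mm thick, upper face at z = 752 mm, on four 52×52 mm square legs, each inset 43 mm from the nearest pair of top edges, running from z = 0 to the bottom of the top. Four apron rails, 52 mm thick and 75 mm tall, run between adjacent legs with their top edges flush with the underside of the top and their outer faces flush with the legs' outer faces.

B is a rectangular door frame: two vertical jambs of 88×127 mm section, 2057 mm tall, with a clear opening 704 mm wide between their inner faces. A header 107 mm tall and 127 mm deep lies on top of the jambs and spans the full outside width.

The door frame is on top of the table.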